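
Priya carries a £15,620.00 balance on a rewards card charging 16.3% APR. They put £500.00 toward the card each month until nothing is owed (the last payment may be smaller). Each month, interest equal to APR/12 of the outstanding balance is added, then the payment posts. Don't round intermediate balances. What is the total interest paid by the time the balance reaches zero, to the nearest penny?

£4,845.96

Monthly rate r = 16.3%/12 = 1.35833% = 0.0135833.
Payoff takes n = ⌈−ln(1 − rB₀/P)/ln(1+r)⌉ = ⌈40.931⌉ = 41 payments; the last is £465.96.
Total paid = 40·£500.00 + £465.96 = £20,465.96.
Total interest = total paid − principal = £20,465.96 − £15,620.00 = £4,845.96.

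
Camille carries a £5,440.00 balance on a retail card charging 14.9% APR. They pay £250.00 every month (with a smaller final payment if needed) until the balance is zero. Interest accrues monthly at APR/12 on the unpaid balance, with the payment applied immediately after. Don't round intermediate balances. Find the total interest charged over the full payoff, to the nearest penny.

Monthly rate r = 14.9%/12 = 1.24167% = 0.0124167.
Payoff takes n = ⌈−ln(1 − rB₀/P)/ln(1+r)⌉ = ⌈25.524⌉ = 26 payments; the last is £131.28.
Total paid = 25·£250.00 + £131.28 = £6,381.28.
Total interest = total paid − principal = £6,381.28 − £5,440.00 = £941.28.

£941.28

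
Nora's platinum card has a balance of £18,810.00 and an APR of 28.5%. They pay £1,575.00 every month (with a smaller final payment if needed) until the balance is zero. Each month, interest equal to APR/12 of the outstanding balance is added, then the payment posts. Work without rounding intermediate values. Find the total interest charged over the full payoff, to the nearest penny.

Monthly rate r = 28.5%/12 = 2.375% = 0.02375.
Payoff takes n = ⌈−ln(1 − rB₀/P)/ln(1+r)⌉ = ⌈14.211⌉ = 15 payments; the last is £336.14.
Total paid = 14·£1,575.00 + £336.14 = £22,386.14.
Total interest = total paid − principal = £22,386.14 − £18,810.00 = £3,576.14.

£3,576.14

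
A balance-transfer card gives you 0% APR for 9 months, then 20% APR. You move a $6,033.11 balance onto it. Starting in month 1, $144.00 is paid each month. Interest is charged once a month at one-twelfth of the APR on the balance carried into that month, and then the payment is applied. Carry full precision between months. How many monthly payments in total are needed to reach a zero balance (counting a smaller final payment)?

58 payments

Promo months 1–9 at r₀ = 0%/12 = 0; months 10+ at r₁ = 20%/12 = 0.0166667.
After month 9 (no interest yet): B = $6,033.11 − 9·$144.00 = $4,737.11.
Then at r₁ with $144.00/mo: n₂ = −ln(1 − r₁·B/P)/ln(1+r₁) ≈ 48.08 → 49 more payments.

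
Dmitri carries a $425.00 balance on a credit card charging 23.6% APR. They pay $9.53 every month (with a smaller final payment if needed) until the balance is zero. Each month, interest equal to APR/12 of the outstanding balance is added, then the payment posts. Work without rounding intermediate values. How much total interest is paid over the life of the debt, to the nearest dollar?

Monthly rate r = 23.6%/12 = 1.96667% = 0.0196667.
Payoff takes n = ⌈−ln(1 − rB₀/P)/ln(1+r)⌉ = ⌈107.622⌉ = 108 payments; the last is $5.95.
Total paid = 107·$9.53 + $5.95 = $1,025.66.
Total interest = total paid − principal = $1,025.66 − $425.00 = $600.66.

$601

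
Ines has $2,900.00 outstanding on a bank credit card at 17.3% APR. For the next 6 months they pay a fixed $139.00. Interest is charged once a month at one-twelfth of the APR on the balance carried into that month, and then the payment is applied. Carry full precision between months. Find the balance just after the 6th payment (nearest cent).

Monthly rate r = 17.3%/12 = 1.44167% = 0.0144167.
Each month: B ← B·(1+r) − $139.00.
Month 1: interest $41.81; balance after payment $2,802.81.
Month 2: interest $40.41; balance after payment $2,704.22.
Month 3: interest $38.99; balance after payment $2,604.20.
Month 4: interest $37.54; balance after payment $2,502.75.
Month 5: interest $36.08; balance after payment $2,399.83.
Month 6: interest $34.60; balance after payment $2,295.42.

$2,295.42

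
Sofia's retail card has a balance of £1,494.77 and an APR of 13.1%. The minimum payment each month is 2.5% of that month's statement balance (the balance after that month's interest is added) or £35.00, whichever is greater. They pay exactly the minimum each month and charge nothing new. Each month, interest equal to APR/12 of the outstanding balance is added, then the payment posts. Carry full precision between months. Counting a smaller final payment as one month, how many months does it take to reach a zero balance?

Monthly rate r = 13.1%/12 = 1.09167% = 0.0109167.
While 2.5% of the post-interest balance exceeds £35.00, each month B ← (B·(1+r))·(1 − 0.025), i.e. B shrinks by the factor (1+r)·0.975 = 0.98564.
This holds for months 1–6. Entering month 7 the balance is £1,370.55; 2.5% of the post-interest balance is now below £35.00, so the flat £35.00 minimum applies from here.
From month 7 a fixed £35.00 at rate r clears £1,370.55 in 52 more payments. Total: 6 + 52 = 58 months.

58 months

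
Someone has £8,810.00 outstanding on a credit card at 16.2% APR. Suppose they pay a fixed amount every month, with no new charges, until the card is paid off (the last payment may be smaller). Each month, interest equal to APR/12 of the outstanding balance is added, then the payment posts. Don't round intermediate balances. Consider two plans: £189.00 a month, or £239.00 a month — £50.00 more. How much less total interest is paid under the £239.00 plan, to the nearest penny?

£1,715.89

Monthly rate r = 16.2%/12 = 1.35% = 0.0135.
At £189.00/mo: n = ⌈−ln(1 − rB₀/P)/ln(1+r)⌉ = 75 payments (last £0.10); total interest = total paid − £8,810.00 = £5,176.10.
At £239.00/mo: 52 payments (last £81.21); total interest £3,460.21.
Interest saved = £5,176.10 − £3,460.21 = £1,715.89.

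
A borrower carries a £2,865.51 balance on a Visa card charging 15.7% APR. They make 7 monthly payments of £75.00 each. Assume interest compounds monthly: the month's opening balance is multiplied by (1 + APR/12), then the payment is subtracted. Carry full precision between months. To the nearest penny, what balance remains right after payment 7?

Monthly rate r = 15.7%/12 = 1.30833% = 0.0130833.
Each month: B ← B·(1+r) − £75.00.
Month 1: interest £37.49; balance after payment £2,828.00.
Month 2: interest £37.00; balance after payment £2,790.00.
Month 3: interest £36.50; balance after payment £2,751.50.
Month 4: interest £36.00; balance after payment £2,712.50.
Month 5: interest £35.49; balance after payment £2,672.99.
Month 6: interest £34.97; balance after payment £2,632.96.
Month 7: interest £34.45; balance after payment £2,592.41.

£2,592.41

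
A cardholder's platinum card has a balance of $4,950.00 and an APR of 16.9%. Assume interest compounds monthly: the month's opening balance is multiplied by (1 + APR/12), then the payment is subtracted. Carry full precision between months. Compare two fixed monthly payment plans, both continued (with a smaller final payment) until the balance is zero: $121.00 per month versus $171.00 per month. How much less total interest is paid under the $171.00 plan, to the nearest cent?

Monthly rate r = 16.9%/12 = 1.40833% = 0.0140833.
At $121.00/mo: n = ⌈−ln(1 − rB₀/P)/ln(1+r)⌉ = 62 payments (last $45.65); total interest = total paid − $4,950.00 = $2,476.65.
At $171.00/mo: 38 payments (last $76.75); total interest $1,453.75.
Interest saved = $2,476.65 − $1,453.75 = $1,022.90.

$1,022.90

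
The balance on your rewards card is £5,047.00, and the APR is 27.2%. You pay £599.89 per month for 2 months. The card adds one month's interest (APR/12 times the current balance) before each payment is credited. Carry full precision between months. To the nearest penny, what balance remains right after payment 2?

£4,065.01

Monthly rate r = 27.2%/12 = 2.26667% = 0.0226667.
Each month: B ← B·(1+r) − £599.89.
Month 1: interest £114.40; balance after payment £4,561.51.
Month 2: interest £103.39; balance after payment £4,065.01.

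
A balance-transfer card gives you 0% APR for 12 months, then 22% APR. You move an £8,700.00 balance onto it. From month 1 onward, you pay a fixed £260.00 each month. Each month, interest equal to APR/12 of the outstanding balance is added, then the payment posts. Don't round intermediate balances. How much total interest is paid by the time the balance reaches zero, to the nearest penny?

Promo months 1–12 at r₀ = 0%/12 = 0; months 13+ at r₁ = 22%/12 = 0.0183333.
After month 12 (no interest yet): B = £8,700.00 − 12·£260.00 = £5,580.00.
Then at r₁ with £260.00/mo: n₂ = −ln(1 − r₁·B/P)/ln(1+r₁) ≈ 27.52 → 28 more payments.
Total paid = 39·£260.00 + £136.12 = £10,276.12; interest = £10,276.12 − £8,700.00 = £1,576.12.

£1,576.12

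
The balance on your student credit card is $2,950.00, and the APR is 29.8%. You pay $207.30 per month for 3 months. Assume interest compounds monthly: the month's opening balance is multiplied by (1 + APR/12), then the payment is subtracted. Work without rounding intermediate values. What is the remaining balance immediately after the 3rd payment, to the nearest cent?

$2,537.81

Monthly rate r = 29.8%/12 = 2.48333% = 0.0248333.
Each month: B ← B·(1+r) − $207.30.
Month 1: interest $73.26; balance after payment $2,815.96.
Month 2: interest $69.93; balance after payment $2,678.59.
Month 3: interest $66.52; balance after payment $2,537.81.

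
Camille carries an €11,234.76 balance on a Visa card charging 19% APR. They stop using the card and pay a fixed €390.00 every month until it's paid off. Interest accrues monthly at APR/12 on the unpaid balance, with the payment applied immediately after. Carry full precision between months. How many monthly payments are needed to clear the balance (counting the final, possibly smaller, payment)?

39 months

Monthly rate r = 19%/12 = 1.58333% = 0.0158333.
Recurrence: B ← B·(1+r) − €390.00.
Month 1: interest €177.88; balance after payment €11,022.64.
Month 2: interest €174.53; balance after payment €10,807.17.
Closed form: n = −ln(1 − rB₀/P)/ln(1+r) = −ln(0.54389)/ln(1.01583) ≈ 38.768, so the balance reaches zero during payment 39.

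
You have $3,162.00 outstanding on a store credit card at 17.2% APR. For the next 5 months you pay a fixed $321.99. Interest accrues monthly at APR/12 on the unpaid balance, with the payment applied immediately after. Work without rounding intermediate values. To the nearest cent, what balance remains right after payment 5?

Monthly rate r = 17.2%/12 = 1.43333% = 0.0143333.
Each month: B ← B·(1+r) − $321.99.
Month 1: interest $45.32; balance after payment $2,885.33.
Month 2: interest $41.36; balance after payment $2,604.70.
Month 3: interest $37.33; balance after payment $2,320.04.
Month 4: interest $33.25; balance after payment $2,031.31.
Month 5: interest $29.12; balance after payment $1,738.43.

$1,738.43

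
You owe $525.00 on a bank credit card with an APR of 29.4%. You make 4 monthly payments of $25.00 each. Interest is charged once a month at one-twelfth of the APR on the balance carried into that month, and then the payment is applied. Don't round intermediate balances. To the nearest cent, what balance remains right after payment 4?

Monthly rate r = 29.4%/12 = 2.45% = 0.0245.
Each month: B ← B·(1+r) − $25.00.
Month 1: interest $12.86; balance after payment $512.86.
Month 2: interest $12.57; balance after payment $500.43.
Month 3: interest $12.26; balance after payment $487.69.
Month 4: interest $11.95; balance after payment $474.64.

$474.64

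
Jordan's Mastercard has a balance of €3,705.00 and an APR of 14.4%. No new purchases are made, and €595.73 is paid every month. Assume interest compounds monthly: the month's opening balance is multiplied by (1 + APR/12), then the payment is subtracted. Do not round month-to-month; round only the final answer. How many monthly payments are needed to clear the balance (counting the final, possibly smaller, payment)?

Monthly rate r = 14.4%/12 = 1.2% = 0.012.
Recurrence: B ← B·(1+r) − €595.73.
Month 1: interest €44.46; balance after payment €3,153.73.
Month 2: interest €37.84; balance after payment €2,595.84.
Closed form: n = −ln(1 − rB₀/P)/ln(1+r) = −ln(0.92537)/ln(1.012) ≈ 6.502, so the balance reaches zero during payment 7.

7 payments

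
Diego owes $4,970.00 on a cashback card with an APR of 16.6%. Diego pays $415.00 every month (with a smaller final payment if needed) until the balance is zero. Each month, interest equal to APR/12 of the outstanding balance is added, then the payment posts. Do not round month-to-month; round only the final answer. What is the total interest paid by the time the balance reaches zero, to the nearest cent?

Monthly rate r = 16.6%/12 = 1.38333% = 0.0138333.
Payoff takes n = ⌈−ln(1 − rB₀/P)/ln(1+r)⌉ = ⌈13.184⌉ = 14 payments; the last is $76.59.
Total paid = 13·$415.00 + $76.59 = $5,471.59.
Total interest = total paid − principal = $5,471.59 − $4,970.00 = $501.59.

$501.59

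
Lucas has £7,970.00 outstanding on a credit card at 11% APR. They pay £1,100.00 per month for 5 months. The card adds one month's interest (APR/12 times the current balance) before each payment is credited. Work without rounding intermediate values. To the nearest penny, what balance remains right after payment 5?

Monthly rate r = 11%/12 = 0.916667% = 0.00916667.
Each month: B ← B·(1+r) − £1,100.00.
Month 1: interest £73.06; balance after payment £6,943.06.
Month 2: interest £63.64; balance after payment £5,906.70.
Month 3: interest £54.14; balance after payment £4,860.85.
Month 4: interest £44.56; balance after payment £3,805.41.
Month 5: interest £34.88; balance after payment £2,740.29.

£2,740.29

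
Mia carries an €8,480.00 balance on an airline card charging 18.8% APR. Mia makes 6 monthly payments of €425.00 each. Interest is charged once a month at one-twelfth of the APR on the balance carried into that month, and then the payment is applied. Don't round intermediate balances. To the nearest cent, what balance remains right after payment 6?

€6,657.01

Monthly rate r = 18.8%/12 = 1.56667% = 0.0156667.
Each month: B ← B·(1+r) − €425.00.
Month 1: interest €132.85; balance after payment €8,187.85.
Month 2: interest €128.28; balance after payment €7,891.13.
Month 3: interest €123.63; balance after payment €7,589.76.
Month 4: interest €118.91; balance after payment €7,283.66.
Month 5: interest €114.11; balance after payment €6,972.77.
Month 6: interest €109.24; balance after payment €6,657.01.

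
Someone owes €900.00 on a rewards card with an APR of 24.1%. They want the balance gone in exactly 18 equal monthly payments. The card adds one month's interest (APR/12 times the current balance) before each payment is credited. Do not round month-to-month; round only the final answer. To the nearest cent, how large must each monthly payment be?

€60.08

Monthly rate r = 24.1%/12 = 2.00833% = 0.0200833.
Level-payment amortization: P = B₀·r / (1 − (1+r)^(−n)) = 900.00·0.0200833 / (1 − 1.02008^(−18)).
Denominator 1 − (1+r)^(−18) = 0.300869472.
P = 18.075 / 0.300869472 ≈ 60.08.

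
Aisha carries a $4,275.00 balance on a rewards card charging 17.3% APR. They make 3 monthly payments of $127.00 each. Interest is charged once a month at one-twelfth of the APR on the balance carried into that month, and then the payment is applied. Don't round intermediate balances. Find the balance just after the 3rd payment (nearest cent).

$4,076.05

Monthly rate r = 17.3%/12 = 1.44167% = 0.0144167.
Each month: B ← B·(1+r) − $127.00.
Month 1: interest $61.63; balance after payment $4,209.63.
Month 2: interest $60.69; balance after payment $4,143.32.
Month 3: interest $59.73; balance after payment $4,076.05.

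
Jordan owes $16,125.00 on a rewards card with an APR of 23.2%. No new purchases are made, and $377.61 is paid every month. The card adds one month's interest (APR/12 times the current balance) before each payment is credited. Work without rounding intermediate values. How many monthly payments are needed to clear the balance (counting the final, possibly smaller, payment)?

Monthly rate r = 23.2%/12 = 1.93333% = 0.0193333.
Recurrence: B ← B·(1+r) − $377.61.
Month 1: interest $311.75; balance after payment $16,059.14.
Month 2: interest $310.48; balance after payment $15,992.01.
Closed form: n = −ln(1 − rB₀/P)/ln(1+r) = −ln(0.17441)/ln(1.01933) ≈ 91.198, so the balance reaches zero during payment 92.

92 payments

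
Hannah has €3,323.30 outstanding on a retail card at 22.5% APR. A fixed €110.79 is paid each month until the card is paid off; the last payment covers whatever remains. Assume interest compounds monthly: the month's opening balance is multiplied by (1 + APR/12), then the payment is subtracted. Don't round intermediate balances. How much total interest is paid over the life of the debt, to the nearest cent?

Monthly rate r = 22.5%/12 = 1.875% = 0.01875.
Payoff takes n = ⌈−ln(1 − rB₀/P)/ln(1+r)⌉ = ⌈44.493⌉ = 45 payments; the last is €54.90.
Total paid = 44·€110.79 + €54.90 = €4,929.66.
Total interest = total paid − principal = €4,929.66 − €3,323.30 = €1,606.36.

€1,606.36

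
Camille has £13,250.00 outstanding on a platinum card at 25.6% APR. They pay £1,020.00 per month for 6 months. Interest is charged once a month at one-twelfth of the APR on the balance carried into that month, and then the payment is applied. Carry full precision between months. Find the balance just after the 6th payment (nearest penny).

£8,583.23

Monthly rate r = 25.6%/12 = 2.13333% = 0.0213333.
Each month: B ← B·(1+r) − £1,020.00.
Month 1: interest £282.67; balance after payment £12,512.67.
Month 2: interest £266.94; balance after payment £11,759.60.
Month 3: interest £250.87; balance after payment £10,990.48.
Month 4: interest £234.46; balance after payment £10,204.94.
Month 5: interest £217.71; balance after payment £9,402.64.
Month 6: interest £200.59; balance after payment £8,583.23.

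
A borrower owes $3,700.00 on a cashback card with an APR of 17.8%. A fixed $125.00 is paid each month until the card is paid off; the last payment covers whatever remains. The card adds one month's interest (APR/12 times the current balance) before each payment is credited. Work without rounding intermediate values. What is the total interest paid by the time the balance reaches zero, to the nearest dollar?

Monthly rate r = 17.8%/12 = 1.48333% = 0.0148333.
Payoff takes n = ⌈−ln(1 − rB₀/P)/ln(1+r)⌉ = ⌈39.265⌉ = 40 payments; the last is $33.30.
Total paid = 39·$125.00 + $33.30 = $4,908.30.
Total interest = total paid − principal = $4,908.30 − $3,700.00 = $1,208.30.

$1,208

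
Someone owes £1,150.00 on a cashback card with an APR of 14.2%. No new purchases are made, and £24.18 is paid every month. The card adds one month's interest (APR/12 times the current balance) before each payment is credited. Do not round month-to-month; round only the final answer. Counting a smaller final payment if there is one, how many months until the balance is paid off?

Monthly rate r = 14.2%/12 = 1.18333% = 0.0118333.
Recurrence: B ← B·(1+r) − £24.18.
Month 1: interest £13.61; balance after payment £1,139.43.
Month 2: interest £13.48; balance after payment £1,128.73.
Closed form: n = −ln(1 − rB₀/P)/ln(1+r) = −ln(0.43721)/ln(1.01183) ≈ 70.330, so the balance reaches zero during payment 71.

71 months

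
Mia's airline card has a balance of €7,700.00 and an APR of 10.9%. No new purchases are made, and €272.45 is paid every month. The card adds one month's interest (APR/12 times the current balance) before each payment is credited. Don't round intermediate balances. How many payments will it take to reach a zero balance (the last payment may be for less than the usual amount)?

Monthly rate r = 10.9%/12 = 0.908333% = 0.00908333.
Recurrence: B ← B·(1+r) − €272.45.
Month 1: interest €69.94; balance after payment €7,497.49.
Month 2: interest €68.10; balance after payment €7,293.14.
Closed form: n = −ln(1 − rB₀/P)/ln(1+r) = −ln(0.74329)/ln(1.00908) ≈ 32.809, so the balance reaches zero during payment 33.

33 months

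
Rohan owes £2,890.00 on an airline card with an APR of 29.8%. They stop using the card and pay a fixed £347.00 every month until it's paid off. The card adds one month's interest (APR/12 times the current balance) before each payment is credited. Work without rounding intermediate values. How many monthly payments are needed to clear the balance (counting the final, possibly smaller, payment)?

Monthly rate r = 29.8%/12 = 2.48333% = 0.0248333.
Recurrence: B ← B·(1+r) − £347.00.
Month 1: interest £71.77; balance after payment £2,614.77.
Month 2: interest £64.93; balance after payment £2,332.70.
Closed form: n = −ln(1 − rB₀/P)/ln(1+r) = −ln(0.79317)/ln(1.02483) ≈ 9.446, so the balance reaches zero during payment 10.

10 payments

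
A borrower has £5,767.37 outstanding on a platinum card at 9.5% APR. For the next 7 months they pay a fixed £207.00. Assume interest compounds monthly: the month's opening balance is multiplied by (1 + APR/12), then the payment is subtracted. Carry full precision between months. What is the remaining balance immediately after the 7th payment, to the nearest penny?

Monthly rate r = 9.5%/12 = 0.791667% = 0.00791667.
Each month: B ← B·(1+r) − £207.00.
Month 1: interest £45.66; balance after payment £5,606.03.
Month 2: interest £44.38; balance after payment £5,443.41.
Month 3: interest £43.09; balance after payment £5,279.50.
Month 4: interest £41.80; balance after payment £5,114.30.
Month 5: interest £40.49; balance after payment £4,947.79.
Month 6: interest £39.17; balance after payment £4,779.96.
Month 7: interest £37.84; balance after payment £4,610.80.

£4,610.80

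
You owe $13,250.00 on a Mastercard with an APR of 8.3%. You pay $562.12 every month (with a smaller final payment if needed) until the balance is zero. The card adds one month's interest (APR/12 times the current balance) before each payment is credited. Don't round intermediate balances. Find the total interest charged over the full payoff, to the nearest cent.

$1,264.29

Monthly rate r = 8.3%/12 = 0.691667% = 0.00691667.
Payoff takes n = ⌈−ln(1 − rB₀/P)/ln(1+r)⌉ = ⌈25.820⌉ = 26 payments; the last is $461.29.
Total paid = 25·$562.12 + $461.29 = $14,514.29.
Total interest = total paid − principal = $14,514.29 − $13,250.00 = $1,264.29.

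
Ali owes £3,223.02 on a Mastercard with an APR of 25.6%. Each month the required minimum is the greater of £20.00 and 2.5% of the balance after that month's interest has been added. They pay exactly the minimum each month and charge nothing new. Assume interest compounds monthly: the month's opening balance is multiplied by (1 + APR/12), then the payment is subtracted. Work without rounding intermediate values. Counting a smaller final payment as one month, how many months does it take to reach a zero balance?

Monthly rate r = 25.6%/12 = 2.13333% = 0.0213333.
While 2.5% of the post-interest balance exceeds £20.00, each month B ← (B·(1+r))·(1 − 0.025), i.e. B shrinks by the factor (1+r)·0.975 = 0.9958.
This holds for months 1–337. Entering month 338 the balance is £780.31; 2.5% of the post-interest balance is now below £20.00, so the flat £20.00 minimum applies from here.
From month 338 a fixed £20.00 at rate r clears £780.31 in 85 more payments. Total: 337 + 85 = 422 months.

422 months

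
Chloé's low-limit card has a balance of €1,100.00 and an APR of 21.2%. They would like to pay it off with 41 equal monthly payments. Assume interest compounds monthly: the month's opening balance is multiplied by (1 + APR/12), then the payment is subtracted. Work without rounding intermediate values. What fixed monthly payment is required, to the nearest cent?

Monthly rate r = 21.2%/12 = 1.76667% = 0.0176667.
Level-payment amortization: P = B₀·r / (1 − (1+r)^(−n)) = 1100.00·0.0176667 / (1 − 1.01767^(−41)).
Denominator 1 − (1+r)^(−41) = 0.512277864.
P = 19.4333 / 0.512277864 ≈ 37.94.

€37.94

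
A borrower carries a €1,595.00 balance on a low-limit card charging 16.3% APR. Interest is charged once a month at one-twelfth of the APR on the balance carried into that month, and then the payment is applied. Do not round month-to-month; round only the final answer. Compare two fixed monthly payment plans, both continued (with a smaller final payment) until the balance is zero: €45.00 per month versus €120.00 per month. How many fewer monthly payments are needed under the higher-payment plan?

Monthly rate r = 16.3%/12 = 1.35833% = 0.0135833.
At €45.00/mo: n = ⌈−ln(1 − rB₀/P)/ln(1+r)⌉ = 49 payments (last €30.47); total interest = total paid − €1,595.00 = €595.47.
At €120.00/mo: 15 payments (last €91.13); total interest €176.13.
Payments saved = 49 − 15 = 34.

34 fewer payments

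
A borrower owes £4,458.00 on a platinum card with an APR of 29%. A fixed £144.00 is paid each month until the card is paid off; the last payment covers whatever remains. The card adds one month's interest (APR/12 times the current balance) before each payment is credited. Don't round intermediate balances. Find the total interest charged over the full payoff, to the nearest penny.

Monthly rate r = 29%/12 = 2.41667% = 0.0241667.
Payoff takes n = ⌈−ln(1 − rB₀/P)/ln(1+r)⌉ = ⌈57.747⌉ = 58 payments; the last is £107.91.
Total paid = 57·£144.00 + £107.91 = £8,315.91.
Total interest = total paid − principal = £8,315.91 − £4,458.00 = £3,857.91.

£3,857.91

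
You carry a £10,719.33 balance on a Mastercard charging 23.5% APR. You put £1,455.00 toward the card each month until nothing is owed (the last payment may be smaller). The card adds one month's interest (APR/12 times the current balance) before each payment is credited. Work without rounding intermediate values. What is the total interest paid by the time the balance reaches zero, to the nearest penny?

Monthly rate r = 23.5%/12 = 1.95833% = 0.0195833.
Payoff takes n = ⌈−ln(1 − rB₀/P)/ln(1+r)⌉ = ⌈8.034⌉ = 9 payments; the last is £49.52.
Total paid = 8·£1,455.00 + £49.52 = £11,689.52.
Total interest = total paid − principal = £11,689.52 − £10,719.33 = £970.19.

£970.19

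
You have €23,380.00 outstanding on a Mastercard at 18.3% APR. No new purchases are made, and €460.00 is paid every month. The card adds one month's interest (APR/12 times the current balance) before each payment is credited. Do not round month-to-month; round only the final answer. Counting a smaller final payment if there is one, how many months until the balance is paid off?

99 payments

Monthly rate r = 18.3%/12 = 1.525% = 0.01525.
Recurrence: B ← B·(1+r) − €460.00.
Month 1: interest €356.55; balance after payment €23,276.54.
Month 2: interest €354.97; balance after payment €23,171.51.
Closed form: n = −ln(1 − rB₀/P)/ln(1+r) = −ln(0.2249)/ln(1.01525) ≈ 98.586, so the balance reaches zero during payment 99.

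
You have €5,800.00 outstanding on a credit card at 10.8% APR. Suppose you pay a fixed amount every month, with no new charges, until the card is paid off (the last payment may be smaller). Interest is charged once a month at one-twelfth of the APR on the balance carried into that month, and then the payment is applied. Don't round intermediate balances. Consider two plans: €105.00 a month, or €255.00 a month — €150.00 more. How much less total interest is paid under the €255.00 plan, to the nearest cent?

Monthly rate r = 10.8%/12 = 0.9% = 0.009.
At €105.00/mo: n = ⌈−ln(1 − rB₀/P)/ln(1+r)⌉ = 77 payments (last €76.37); total interest = total paid − €5,800.00 = €2,256.37.
At €255.00/mo: 26 payments (last €144.00); total interest €719.00.
Interest saved = €2,256.37 − €719.00 = €1,537.37.

€1,537.37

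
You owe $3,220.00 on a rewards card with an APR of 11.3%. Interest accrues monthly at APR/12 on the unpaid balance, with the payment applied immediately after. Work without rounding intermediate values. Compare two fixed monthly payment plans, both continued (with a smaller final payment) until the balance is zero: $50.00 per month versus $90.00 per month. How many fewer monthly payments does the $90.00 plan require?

56 fewer payments

Monthly rate r = 11.3%/12 = 0.941667% = 0.00941667.
At $50.00/mo: n = ⌈−ln(1 − rB₀/P)/ln(1+r)⌉ = 100 payments (last $24.69); total interest = total paid − $3,220.00 = $1,754.69.
At $90.00/mo: 44 payments (last $75.14); total interest $725.14.
Payments saved = 100 − 44 = 56.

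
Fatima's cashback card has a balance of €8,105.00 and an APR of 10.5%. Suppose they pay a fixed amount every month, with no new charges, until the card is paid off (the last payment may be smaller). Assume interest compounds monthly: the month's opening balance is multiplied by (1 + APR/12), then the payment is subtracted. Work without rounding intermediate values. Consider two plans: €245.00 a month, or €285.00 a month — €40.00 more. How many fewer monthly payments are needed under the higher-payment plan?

Monthly rate r = 10.5%/12 = 0.875% = 0.00875.
At €245.00/mo: n = ⌈−ln(1 − rB₀/P)/ln(1+r)⌉ = 40 payments (last €55.60); total interest = total paid − €8,105.00 = €1,505.60.
At €285.00/mo: 33 payments (last €240.66); total interest €1,255.66.
Payments saved = 40 − 33 = 7.

7 fewer payments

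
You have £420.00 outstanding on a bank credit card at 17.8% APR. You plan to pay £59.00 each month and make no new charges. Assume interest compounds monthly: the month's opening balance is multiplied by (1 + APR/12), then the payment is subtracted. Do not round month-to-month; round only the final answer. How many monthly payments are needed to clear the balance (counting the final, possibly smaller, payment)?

8 payments

Monthly rate r = 17.8%/12 = 1.48333% = 0.0148333.
Recurrence: B ← B·(1+r) − £59.00.
Month 1: interest £6.23; balance after payment £367.23.
Month 2: interest £5.45; balance after payment £313.68.
Closed form: n = −ln(1 − rB₀/P)/ln(1+r) = −ln(0.89441)/ln(1.01483) ≈ 7.579, so the balance reaches zero during payment 8.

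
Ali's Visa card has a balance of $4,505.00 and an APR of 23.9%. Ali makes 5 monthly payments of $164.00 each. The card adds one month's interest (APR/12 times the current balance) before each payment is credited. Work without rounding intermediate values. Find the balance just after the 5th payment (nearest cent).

Monthly rate r = 23.9%/12 = 1.99167% = 0.0199167.
Each month: B ← B·(1+r) − $164.00.
Month 1: interest $89.72; balance after payment $4,430.72.
Month 2: interest $88.25; balance after payment $4,354.97.
Month 3: interest $86.74; balance after payment $4,277.71.
Month 4: interest $85.20; balance after payment $4,198.90.
Month 5: interest $83.63; balance after payment $4,118.53.

$4,118.53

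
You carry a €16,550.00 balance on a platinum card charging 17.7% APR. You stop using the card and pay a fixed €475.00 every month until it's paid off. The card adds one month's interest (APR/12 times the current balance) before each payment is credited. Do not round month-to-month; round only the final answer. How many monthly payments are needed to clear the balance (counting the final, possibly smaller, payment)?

50 payments

Monthly rate r = 17.7%/12 = 1.475% = 0.01475.
Recurrence: B ← B·(1+r) − €475.00.
Month 1: interest €244.11; balance after payment €16,319.11.
Month 2: interest €240.71; balance after payment €16,084.82.
Closed form: n = −ln(1 − rB₀/P)/ln(1+r) = −ln(0.48608)/ln(1.01475) ≈ 49.267, so the balance reaches zero during payment 50.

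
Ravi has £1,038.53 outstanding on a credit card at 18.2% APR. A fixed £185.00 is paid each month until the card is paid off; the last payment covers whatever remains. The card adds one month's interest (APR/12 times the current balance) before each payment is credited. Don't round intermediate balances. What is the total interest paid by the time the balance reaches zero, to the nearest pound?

£55

Monthly rate r = 18.2%/12 = 1.51667% = 0.0151667.
Payoff takes n = ⌈−ln(1 − rB₀/P)/ln(1+r)⌉ = ⌈5.912⌉ = 6 payments; the last is £168.74.
Total paid = 5·£185.00 + £168.74 = £1,093.74.
Total interest = total paid − principal = £1,093.74 − £1,038.53 = £55.21.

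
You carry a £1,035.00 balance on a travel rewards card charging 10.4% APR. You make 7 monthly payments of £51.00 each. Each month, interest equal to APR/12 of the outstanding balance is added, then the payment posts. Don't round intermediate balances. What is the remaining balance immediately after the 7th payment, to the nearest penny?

£733.03

Monthly rate r = 10.4%/12 = 0.866667% = 0.00866667.
Each month: B ← B·(1+r) − £51.00.
Month 1: interest £8.97; balance after payment £992.97.
Month 2: interest £8.61; balance after payment £950.58.
Month 3: interest £8.24; balance after payment £907.81.
Month 4: interest £7.87; balance after payment £864.68.
Month 5: interest £7.49; balance after payment £821.18.
Month 6: interest £7.12; balance after payment £777.29.
Month 7: interest £6.74; balance after payment £733.03.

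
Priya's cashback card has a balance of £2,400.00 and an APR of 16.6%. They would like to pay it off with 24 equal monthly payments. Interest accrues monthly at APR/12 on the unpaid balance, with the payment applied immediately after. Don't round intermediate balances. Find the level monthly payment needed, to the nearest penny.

£118.20

Monthly rate r = 16.6%/12 = 1.38333% = 0.0138333.
Level-payment amortization: P = B₀·r / (1 − (1+r)^(−n)) = 2400.00·0.0138333 / (1 − 1.01383^(−24)).
Denominator 1 − (1+r)^(−24) = 0.280878267.
P = 33.2 / 0.280878267 ≈ 118.20.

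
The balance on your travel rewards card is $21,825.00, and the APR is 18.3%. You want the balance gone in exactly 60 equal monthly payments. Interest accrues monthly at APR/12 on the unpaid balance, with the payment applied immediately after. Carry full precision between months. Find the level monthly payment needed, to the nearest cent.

$557.78

Monthly rate r = 18.3%/12 = 1.525% = 0.01525.
Level-payment amortization: P = B₀·r / (1 − (1+r)^(−n)) = 21825.00·0.01525 / (1 − 1.01525^(−60)).
Denominator 1 − (1+r)^(−60) = 0.596707533.
P = 332.831 / 0.596707533 ≈ 557.78.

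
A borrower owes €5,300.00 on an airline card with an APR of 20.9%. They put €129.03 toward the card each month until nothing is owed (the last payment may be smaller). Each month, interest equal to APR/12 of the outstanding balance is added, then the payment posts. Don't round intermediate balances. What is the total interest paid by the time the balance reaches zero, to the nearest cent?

€4,091.03

Monthly rate r = 20.9%/12 = 1.74167% = 0.0174167.
Payoff takes n = ⌈−ln(1 − rB₀/P)/ln(1+r)⌉ = ⌈72.780⌉ = 73 payments; the last is €100.87.
Total paid = 72·€129.03 + €100.87 = €9,391.03.
Total interest = total paid − principal = €9,391.03 − €5,300.00 = €4,091.03.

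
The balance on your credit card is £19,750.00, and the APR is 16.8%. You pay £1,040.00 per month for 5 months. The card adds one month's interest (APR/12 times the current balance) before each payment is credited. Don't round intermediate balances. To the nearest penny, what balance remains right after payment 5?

Monthly rate r = 16.8%/12 = 1.4% = 0.014.
Each month: B ← B·(1+r) − £1,040.00.
Month 1: interest £276.50; balance after payment £18,986.50.
Month 2: interest £265.81; balance after payment £18,212.31.
Month 3: interest £254.97; balance after payment £17,427.28.
Month 4: interest £243.98; balance after payment £16,631.27.
Month 5: interest £232.84; balance after payment £15,824.10.

£15,824.10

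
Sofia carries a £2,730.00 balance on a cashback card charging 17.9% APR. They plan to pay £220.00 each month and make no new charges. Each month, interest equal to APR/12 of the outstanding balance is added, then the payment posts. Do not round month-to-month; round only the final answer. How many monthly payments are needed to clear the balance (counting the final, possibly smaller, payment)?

14 months

Monthly rate r = 17.9%/12 = 1.49167% = 0.0149167.
Recurrence: B ← B·(1+r) − £220.00.
Month 1: interest £40.72; balance after payment £2,550.72.
Month 2: interest £38.05; balance after payment £2,368.77.
Closed form: n = −ln(1 − rB₀/P)/ln(1+r) = −ln(0.8149)/ln(1.01492) ≈ 13.825, so the balance reaches zero during payment 14.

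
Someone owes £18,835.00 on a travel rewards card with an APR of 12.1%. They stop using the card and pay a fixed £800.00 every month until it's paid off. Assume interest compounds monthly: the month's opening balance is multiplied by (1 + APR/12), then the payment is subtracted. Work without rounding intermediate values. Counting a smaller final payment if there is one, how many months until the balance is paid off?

Monthly rate r = 12.1%/12 = 1.00833% = 0.0100833.
Recurrence: B ← B·(1+r) − £800.00.
Month 1: interest £189.92; balance after payment £18,224.92.
Month 2: interest £183.77; balance after payment £17,608.69.
Closed form: n = −ln(1 − rB₀/P)/ln(1+r) = −ln(0.7626)/ln(1.01008) ≈ 27.013, so the balance reaches zero during payment 28.

28 months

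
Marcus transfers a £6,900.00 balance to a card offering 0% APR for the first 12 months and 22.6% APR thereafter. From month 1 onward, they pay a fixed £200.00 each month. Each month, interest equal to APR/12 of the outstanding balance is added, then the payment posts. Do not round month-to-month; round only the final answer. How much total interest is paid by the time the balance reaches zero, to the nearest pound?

£1,409

Promo months 1–12 at r₀ = 0%/12 = 0; months 13+ at r₁ = 22.6%/12 = 0.0188333.
After month 12 (no interest yet): B = £6,900.00 − 12·£200.00 = £4,500.00.
Then at r₁ with £200.00/mo: n₂ = −ln(1 − r₁·B/P)/ln(1+r₁) ≈ 29.54 → 30 more payments.
Total paid = 41·£200.00 + £109.01 = £8,309.01; interest = £8,309.01 − £6,900.00 = £1,409.01.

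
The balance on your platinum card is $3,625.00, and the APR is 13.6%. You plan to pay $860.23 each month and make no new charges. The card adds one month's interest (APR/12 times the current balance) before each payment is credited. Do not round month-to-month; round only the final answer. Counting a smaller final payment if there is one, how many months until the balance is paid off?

5 payments

Monthly rate r = 13.6%/12 = 1.13333% = 0.0113333.
Recurrence: B ← B·(1+r) − $860.23.
Month 1: interest $41.08; balance after payment $2,805.85.
Month 2: interest $31.80; balance after payment $1,977.42.
Month 3: interest $22.41; balance after payment $1,139.60.
Month 4: interest $12.92; balance after payment $292.29.
Month 5: interest $3.31; balance after payment $0.00.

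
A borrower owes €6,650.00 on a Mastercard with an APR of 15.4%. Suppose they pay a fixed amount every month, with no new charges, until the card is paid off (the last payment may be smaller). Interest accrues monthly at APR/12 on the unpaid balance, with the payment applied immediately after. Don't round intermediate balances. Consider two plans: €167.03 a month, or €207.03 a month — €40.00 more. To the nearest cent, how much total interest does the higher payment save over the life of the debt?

Monthly rate r = 15.4%/12 = 1.28333% = 0.0128333.
At €167.03/mo: n = ⌈−ln(1 − rB₀/P)/ln(1+r)⌉ = 57 payments (last €15.39); total interest = total paid − €6,650.00 = €2,719.07.
At €207.03/mo: 42 payments (last €139.62); total interest €1,977.85.
Interest saved = €2,719.07 − €1,977.85 = €741.22.

€741.22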